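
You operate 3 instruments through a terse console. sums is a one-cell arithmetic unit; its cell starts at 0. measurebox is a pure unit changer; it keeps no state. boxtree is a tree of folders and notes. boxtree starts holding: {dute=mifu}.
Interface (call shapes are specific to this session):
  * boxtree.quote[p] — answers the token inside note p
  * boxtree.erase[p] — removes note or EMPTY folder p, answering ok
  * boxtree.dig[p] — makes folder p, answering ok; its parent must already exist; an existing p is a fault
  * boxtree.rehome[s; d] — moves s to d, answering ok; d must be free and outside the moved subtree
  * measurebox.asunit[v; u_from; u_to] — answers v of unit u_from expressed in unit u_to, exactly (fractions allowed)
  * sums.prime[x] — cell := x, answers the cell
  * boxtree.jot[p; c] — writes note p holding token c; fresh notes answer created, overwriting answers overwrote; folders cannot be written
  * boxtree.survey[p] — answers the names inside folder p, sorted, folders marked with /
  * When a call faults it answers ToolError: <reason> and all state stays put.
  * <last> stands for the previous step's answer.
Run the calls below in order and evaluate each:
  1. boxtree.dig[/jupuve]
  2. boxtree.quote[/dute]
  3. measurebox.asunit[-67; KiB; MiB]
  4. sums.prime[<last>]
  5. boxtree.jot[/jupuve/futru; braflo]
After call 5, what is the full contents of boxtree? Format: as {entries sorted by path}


·→ dig(p='/jupuve')
·← ok
·→ quote(p='/dute')
·← mifu
·→ asunit(v='-67', u_from='KiB', u_to='MiB')
·← -67/1024
·→ prime(x='<last>')
·← -67/1024
·→ jot(p='/jupuve/futru', c='braflo')
·← created

Answer: {dute=mifu, jupuve/, jupuve/futru=braflo}


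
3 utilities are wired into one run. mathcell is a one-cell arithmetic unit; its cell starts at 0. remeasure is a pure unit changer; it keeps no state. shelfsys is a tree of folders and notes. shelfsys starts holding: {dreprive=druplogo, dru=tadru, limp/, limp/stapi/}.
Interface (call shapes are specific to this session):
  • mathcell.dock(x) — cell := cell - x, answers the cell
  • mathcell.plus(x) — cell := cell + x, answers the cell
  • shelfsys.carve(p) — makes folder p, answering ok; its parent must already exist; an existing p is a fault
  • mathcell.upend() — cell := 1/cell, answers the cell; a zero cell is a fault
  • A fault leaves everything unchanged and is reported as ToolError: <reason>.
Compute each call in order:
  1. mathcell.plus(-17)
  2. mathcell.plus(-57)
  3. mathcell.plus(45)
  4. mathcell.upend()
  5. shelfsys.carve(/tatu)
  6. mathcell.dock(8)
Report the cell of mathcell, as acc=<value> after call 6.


Answer: acc=-233/29

Derivation:
>> plus(-17)
<< -17
>> plus(-57)
<< -74
>> plus(45)
<< -29
>> upend()
<< -1/29
>> carve(/tatu)
<< ok
>> dock(8)
<< -233/29


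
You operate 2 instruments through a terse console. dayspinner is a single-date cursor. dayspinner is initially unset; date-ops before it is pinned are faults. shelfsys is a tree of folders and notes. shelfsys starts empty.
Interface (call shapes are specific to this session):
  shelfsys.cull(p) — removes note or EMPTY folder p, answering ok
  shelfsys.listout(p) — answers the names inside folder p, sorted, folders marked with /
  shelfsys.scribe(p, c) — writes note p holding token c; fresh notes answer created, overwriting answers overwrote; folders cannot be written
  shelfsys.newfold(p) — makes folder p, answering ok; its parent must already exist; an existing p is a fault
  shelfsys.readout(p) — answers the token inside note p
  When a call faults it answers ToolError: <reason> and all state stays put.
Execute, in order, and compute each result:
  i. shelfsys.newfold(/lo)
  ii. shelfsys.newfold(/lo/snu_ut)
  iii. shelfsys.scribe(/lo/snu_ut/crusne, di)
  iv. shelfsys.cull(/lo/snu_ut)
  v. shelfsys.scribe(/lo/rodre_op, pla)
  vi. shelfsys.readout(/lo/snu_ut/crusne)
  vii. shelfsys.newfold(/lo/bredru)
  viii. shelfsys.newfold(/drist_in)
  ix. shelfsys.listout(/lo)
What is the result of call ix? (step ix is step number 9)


> shelfsys.newfold p→/lo
[out] ok
> shelfsys.newfold p→/lo/snu_ut
[out] ok
> shelfsys.scribe p→/lo/snu_ut/crusne c→di
[out] created
> shelfsys.cull p→/lo/snu_ut
[out] ToolError: not empty
> shelfsys.scribe p→/lo/rodre_op c→pla
[out] created
> shelfsys.readout p→/lo/snu_ut/crusne
[out] di
> shelfsys.newfold p→/lo/bredru
[out] ok
> shelfsys.newfold p→/drist_in
[out] ok
> shelfsys.listout p→/lo
[out] [bredru/, rodre_op, snu_ut/]

Answer: [bredru/, rodre_op, snu_ut/]


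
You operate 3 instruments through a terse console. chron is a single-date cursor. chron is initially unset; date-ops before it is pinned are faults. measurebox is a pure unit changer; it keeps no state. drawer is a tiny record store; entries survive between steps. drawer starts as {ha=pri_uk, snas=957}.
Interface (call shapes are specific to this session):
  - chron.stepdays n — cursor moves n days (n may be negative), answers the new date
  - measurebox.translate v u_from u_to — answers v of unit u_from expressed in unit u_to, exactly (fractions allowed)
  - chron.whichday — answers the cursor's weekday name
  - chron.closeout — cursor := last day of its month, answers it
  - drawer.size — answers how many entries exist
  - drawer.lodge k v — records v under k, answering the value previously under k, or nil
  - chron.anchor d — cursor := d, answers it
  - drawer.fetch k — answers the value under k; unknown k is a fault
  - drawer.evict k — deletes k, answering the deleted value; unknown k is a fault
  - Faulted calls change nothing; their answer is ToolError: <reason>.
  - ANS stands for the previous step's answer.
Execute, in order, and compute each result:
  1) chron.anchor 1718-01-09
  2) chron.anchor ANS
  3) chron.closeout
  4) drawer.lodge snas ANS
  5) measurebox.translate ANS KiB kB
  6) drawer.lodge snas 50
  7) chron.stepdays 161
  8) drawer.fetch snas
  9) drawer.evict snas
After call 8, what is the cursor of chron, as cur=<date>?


→ anchor(1718-01-09)
← 1718-01-09
→ anchor(ANS)
← 1718-01-09
→ closeout()
← 1718-01-31
→ lodge(snas, ANS)
← 957
→ translate(ANS, KiB, kB)
← 122496/125
→ lodge(snas, 50)
← 1718-01-31
→ stepdays(161)
← 1718-07-11
→ fetch(snas)
← 50
→ evict(snas)
← 50

Answer: cur=1718-07-11


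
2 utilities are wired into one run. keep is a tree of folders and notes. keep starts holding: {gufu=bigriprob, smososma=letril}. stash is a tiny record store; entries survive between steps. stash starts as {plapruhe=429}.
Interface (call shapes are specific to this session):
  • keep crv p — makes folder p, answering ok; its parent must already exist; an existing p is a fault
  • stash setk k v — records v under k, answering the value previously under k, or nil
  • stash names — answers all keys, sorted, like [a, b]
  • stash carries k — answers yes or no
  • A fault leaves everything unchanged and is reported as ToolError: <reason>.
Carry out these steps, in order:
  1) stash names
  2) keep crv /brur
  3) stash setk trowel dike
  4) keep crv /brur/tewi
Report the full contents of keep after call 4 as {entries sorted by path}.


Answer: {brur/, brur/tewi/, gufu=bigriprob, smososma=letril}

Derivation:
I call stash names(), which returns [plapruhe].
Next I call keep crv using /brur, and observe ok.
I use stash setk using trowel, dike: nil.
Calling keep crv using /brur/tewi, yielding ok.


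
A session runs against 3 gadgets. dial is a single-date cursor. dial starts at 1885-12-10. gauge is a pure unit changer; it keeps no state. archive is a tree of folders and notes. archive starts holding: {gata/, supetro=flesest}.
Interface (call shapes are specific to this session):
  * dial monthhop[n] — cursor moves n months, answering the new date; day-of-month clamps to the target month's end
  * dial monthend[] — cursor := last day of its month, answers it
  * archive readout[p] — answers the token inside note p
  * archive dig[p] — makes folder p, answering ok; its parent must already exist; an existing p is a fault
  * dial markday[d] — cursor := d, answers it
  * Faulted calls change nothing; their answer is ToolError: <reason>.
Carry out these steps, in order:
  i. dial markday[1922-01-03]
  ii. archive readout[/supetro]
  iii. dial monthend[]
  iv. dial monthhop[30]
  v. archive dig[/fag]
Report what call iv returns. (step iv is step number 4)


Answer: 1924-07-31

Derivation:
Act: dial markday[d→1922-01-03]
Obs: 1922-01-03
Act: archive readout[p→/supetro]
Obs: flesest
Act: dial monthend[]
Obs: 1922-01-31
Act: dial monthhop[n→30]
Obs: 1924-07-31
Act: archive dig[p→/fag]
Obs: ok


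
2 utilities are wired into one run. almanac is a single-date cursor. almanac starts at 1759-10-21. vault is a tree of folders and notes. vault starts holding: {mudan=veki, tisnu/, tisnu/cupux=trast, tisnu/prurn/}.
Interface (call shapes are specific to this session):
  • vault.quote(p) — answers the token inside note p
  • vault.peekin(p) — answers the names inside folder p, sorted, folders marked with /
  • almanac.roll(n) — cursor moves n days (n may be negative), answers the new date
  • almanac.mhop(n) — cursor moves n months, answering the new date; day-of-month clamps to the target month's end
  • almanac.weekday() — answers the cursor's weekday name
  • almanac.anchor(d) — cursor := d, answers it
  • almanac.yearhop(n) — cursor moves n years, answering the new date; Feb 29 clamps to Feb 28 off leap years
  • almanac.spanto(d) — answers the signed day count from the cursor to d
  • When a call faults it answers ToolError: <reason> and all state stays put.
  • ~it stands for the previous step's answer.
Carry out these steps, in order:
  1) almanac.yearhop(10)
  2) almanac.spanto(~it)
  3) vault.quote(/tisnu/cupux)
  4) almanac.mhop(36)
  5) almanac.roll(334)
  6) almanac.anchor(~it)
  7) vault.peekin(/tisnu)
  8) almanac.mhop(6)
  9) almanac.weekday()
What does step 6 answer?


Answer: 1773-09-20

Derivation:
Act: almanac.yearhop[10]
Obs: 1769-10-21
Act: almanac.spanto[~it]
Obs: 0
Act: vault.quote[/tisnu/cupux]
Obs: trast
Act: almanac.mhop[36]
Obs: 1772-10-21
Act: almanac.roll[334]
Obs: 1773-09-20
Act: almanac.anchor[~it]
Obs: 1773-09-20
Act: vault.peekin[/tisnu]
Obs: [cupux, prurn/]
Act: almanac.mhop[6]
Obs: 1774-03-20
Act: almanac.weekday[]
Obs: Sunday


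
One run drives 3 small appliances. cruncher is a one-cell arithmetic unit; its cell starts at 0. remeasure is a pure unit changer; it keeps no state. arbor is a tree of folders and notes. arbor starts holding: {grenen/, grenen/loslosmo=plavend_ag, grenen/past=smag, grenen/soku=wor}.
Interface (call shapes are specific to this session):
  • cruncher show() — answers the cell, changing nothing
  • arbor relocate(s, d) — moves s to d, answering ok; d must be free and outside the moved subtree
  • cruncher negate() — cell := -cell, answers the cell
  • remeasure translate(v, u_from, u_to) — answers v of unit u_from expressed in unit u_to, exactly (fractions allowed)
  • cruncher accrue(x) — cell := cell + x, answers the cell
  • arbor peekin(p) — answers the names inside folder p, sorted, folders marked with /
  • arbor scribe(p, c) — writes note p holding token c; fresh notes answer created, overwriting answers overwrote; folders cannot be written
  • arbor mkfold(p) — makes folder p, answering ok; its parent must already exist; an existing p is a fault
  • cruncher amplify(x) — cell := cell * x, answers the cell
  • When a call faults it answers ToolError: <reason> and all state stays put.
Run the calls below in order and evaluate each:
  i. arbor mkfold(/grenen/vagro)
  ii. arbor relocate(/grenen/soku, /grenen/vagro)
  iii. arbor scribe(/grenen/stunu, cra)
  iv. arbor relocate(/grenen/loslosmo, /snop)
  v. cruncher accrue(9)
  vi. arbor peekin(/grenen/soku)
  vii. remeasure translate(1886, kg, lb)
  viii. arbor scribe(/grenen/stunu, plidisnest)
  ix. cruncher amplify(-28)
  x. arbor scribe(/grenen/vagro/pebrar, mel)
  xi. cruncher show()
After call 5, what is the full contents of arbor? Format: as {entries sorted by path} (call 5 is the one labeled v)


Invoking arbor mkfold(p: /grenen/vagro), → ok.
I run arbor relocate(s: /grenen/soku, d: /grenen/vagro), and see ToolError: exists.
I try arbor scribe(p: /grenen/stunu, c: cra), and get created.
Then arbor relocate(s: /grenen/loslosmo, d: /snop), — result: ok.
I invoke cruncher accrue(x: 9), and get 9.
I call arbor peekin(p: /grenen/soku), which returns ToolError: not a directory.
I run remeasure translate(v: 1886, u_from: kg, u_to: lb), yielding 188600000000/45359237.
I try arbor scribe(p: /grenen/stunu, c: plidisnest), and see overwrote.
I invoke cruncher amplify(x: -28), giving -252.
Then arbor scribe(p: /grenen/vagro/pebrar, c: mel): created.
Then cruncher show, which returns -252.

Answer: {grenen/, grenen/past=smag, grenen/soku=wor, grenen/stunu=cra, grenen/vagro/, snop=plavend_ag}


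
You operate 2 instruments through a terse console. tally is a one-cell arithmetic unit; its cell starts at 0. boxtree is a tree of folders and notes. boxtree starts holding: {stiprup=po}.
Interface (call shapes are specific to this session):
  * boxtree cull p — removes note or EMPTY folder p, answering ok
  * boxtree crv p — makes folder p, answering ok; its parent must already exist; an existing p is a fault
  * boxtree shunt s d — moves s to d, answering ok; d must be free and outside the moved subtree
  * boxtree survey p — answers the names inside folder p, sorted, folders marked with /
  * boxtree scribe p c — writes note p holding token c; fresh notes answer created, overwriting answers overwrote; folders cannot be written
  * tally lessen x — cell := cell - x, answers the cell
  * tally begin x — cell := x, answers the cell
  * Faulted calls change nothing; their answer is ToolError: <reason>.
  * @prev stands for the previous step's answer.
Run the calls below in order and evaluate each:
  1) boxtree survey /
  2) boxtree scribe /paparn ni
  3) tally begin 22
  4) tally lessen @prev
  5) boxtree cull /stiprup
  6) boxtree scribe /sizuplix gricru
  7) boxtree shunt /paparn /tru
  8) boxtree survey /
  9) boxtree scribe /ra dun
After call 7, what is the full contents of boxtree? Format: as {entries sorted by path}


Answer: {sizuplix=gricru, tru=ni}

Derivation:
// boxtree survey(p→/) => [stiprup]
// boxtree scribe(p→/paparn, c→ni) => created
// tally begin(x→22) => 22
// tally lessen(x→@prev) => 0
// boxtree cull(p→/stiprup) => ok
// boxtree scribe(p→/sizuplix, c→gricru) => created
// boxtree shunt(s→/paparn, d→/tru) => ok
// boxtree survey(p→/) => [sizuplix, tru]
// boxtree scribe(p→/ra, c→dun) => created


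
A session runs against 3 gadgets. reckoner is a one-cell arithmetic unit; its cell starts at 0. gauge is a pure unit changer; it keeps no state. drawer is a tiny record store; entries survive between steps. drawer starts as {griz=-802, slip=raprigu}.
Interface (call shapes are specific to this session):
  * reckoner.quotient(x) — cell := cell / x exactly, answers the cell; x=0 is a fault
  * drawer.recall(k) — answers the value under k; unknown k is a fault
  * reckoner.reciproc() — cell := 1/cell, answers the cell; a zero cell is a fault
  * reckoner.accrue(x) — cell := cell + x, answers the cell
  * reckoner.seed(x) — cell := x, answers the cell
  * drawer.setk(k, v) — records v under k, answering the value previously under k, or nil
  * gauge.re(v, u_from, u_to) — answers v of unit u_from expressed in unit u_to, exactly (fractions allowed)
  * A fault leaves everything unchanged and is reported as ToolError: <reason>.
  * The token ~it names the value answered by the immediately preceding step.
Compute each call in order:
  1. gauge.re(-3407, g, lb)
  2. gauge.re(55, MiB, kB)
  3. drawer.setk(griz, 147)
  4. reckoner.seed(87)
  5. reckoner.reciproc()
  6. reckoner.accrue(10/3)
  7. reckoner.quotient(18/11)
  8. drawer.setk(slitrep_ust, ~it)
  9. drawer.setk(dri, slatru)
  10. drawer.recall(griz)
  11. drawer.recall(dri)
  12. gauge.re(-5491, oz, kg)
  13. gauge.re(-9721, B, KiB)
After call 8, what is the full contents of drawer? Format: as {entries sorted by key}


[in] gauge.re v='-3407' u_from='g' u_to='lb'
  -340700000/45359237
[in] gauge.re v='55' u_from='MiB' u_to='kB'
  1441792/25
[in] drawer.setk k='griz' v='147'
  -802
[in] reckoner.seed x='87'
  87
[in] reckoner.reciproc
  1/87
[in] reckoner.accrue x='10/3'
  97/29
[in] reckoner.quotient x='18/11'
  1067/522
[in] drawer.setk k='slitrep_ust' v='~it'
  nil
[in] drawer.setk k='dri' v='slatru'
  nil
[in] drawer.recall k='griz'
  147
[in] drawer.recall k='dri'
  slatru
[in] gauge.re v='-5491' u_from='oz' u_to='kg'
  -249067570367/1600000000
[in] gauge.re v='-9721' u_from='B' u_to='KiB'
  -9721/1024

Answer: {griz=147, slip=raprigu, slitrep_ust=1067/522}


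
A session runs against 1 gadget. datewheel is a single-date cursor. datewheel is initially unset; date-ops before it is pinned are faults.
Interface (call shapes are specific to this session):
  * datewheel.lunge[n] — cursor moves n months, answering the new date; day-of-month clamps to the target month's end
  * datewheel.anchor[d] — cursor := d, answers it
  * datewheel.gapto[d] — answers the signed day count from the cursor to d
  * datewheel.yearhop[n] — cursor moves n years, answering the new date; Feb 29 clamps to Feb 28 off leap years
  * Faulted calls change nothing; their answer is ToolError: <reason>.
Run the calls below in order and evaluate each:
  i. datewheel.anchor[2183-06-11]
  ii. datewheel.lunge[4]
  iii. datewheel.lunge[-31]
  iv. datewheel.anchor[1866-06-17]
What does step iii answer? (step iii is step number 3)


-> datewheel.anchor(d: 2183-06-11)
<- 2183-06-11
-> datewheel.lunge(n: 4)
<- 2183-10-11
-> datewheel.lunge(n: -31)
<- 2181-03-11
-> datewheel.anchor(d: 1866-06-17)
<- 1866-06-17

Answer: 2181-03-11


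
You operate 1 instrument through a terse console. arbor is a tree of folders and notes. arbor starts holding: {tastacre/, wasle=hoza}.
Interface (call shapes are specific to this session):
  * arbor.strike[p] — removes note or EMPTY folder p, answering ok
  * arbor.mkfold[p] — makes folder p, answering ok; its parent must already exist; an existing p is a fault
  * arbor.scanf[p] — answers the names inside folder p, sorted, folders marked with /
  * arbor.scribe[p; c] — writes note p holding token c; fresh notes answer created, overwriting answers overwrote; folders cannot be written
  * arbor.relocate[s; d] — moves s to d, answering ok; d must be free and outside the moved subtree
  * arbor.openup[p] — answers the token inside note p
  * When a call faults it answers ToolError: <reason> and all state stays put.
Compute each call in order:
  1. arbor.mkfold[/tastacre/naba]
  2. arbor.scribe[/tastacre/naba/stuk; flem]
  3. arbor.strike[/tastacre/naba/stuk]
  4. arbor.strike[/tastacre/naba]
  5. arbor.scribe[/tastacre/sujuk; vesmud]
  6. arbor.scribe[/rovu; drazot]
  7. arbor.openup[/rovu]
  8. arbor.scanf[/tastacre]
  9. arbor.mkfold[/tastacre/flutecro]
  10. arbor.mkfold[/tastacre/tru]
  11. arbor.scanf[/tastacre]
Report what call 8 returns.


Answer: [sujuk]

Derivation:
Act: arbor.mkfold[p='/tastacre/naba']
Obs: ok
Act: arbor.scribe[p='/tastacre/naba/stuk'; c='flem']
Obs: created
Act: arbor.strike[p='/tastacre/naba/stuk']
Obs: ok
Act: arbor.strike[p='/tastacre/naba']
Obs: ok
Act: arbor.scribe[p='/tastacre/sujuk'; c='vesmud']
Obs: created
Act: arbor.scribe[p='/rovu'; c='drazot']
Obs: created
Act: arbor.openup[p='/rovu']
Obs: drazot
Act: arbor.scanf[p='/tastacre']
Obs: [sujuk]
Act: arbor.mkfold[p='/tastacre/flutecro']
Obs: ok
Act: arbor.mkfold[p='/tastacre/tru']
Obs: ok
Act: arbor.scanf[p='/tastacre']
Obs: [flutecro/, sujuk, tru/]


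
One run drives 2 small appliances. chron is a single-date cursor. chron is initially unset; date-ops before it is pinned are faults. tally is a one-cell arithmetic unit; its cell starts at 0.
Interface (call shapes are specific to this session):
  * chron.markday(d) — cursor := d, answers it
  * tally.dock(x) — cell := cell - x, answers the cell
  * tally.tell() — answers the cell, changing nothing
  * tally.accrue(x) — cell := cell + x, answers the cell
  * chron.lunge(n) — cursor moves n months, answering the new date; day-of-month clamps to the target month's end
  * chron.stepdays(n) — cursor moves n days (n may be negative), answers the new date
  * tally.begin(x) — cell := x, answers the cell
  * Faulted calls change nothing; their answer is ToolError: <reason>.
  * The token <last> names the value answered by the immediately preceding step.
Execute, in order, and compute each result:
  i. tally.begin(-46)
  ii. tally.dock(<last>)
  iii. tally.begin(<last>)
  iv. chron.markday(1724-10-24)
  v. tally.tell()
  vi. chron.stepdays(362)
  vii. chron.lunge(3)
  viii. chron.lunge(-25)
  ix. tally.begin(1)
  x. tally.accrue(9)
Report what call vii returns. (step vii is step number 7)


Answer: 1726-01-21

Derivation:
CALL begin[x='-46']
RET  -46
CALL dock[x='<last>']
RET  0
CALL begin[x='<last>']
RET  0
CALL markday[d='1724-10-24']
RET  1724-10-24
CALL tell[]
RET  0
CALL stepdays[n='362']
RET  1725-10-21
CALL lunge[n='3']
RET  1726-01-21
CALL lunge[n='-25']
RET  1723-12-21
CALL begin[x='1']
RET  1
CALL accrue[x='9']
RET  10


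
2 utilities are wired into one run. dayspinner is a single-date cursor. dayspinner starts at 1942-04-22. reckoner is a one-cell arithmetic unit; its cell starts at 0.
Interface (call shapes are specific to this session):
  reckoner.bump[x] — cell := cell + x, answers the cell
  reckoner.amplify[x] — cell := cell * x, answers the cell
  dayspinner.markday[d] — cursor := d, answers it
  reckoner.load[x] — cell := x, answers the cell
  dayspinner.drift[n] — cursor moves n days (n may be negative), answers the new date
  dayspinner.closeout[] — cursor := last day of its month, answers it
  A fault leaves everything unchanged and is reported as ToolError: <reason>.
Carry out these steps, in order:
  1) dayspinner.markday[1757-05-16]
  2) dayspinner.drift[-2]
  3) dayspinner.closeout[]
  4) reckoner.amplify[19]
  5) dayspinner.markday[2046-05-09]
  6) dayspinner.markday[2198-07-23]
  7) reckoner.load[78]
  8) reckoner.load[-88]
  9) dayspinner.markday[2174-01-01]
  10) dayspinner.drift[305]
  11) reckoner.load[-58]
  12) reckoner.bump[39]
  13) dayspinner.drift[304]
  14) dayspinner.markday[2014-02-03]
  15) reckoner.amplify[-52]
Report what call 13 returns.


Answer: 2175-09-02

Derivation:
>> dayspinner.markday(d=1757-05-16)
<< 1757-05-16
>> dayspinner.drift(n=-2)
<< 1757-05-14
>> dayspinner.closeout()
<< 1757-05-31
>> reckoner.amplify(x=19)
<< 0
>> dayspinner.markday(d=2046-05-09)
<< 2046-05-09
>> dayspinner.markday(d=2198-07-23)
<< 2198-07-23
>> reckoner.load(x=78)
<< 78
>> reckoner.load(x=-88)
<< -88
>> dayspinner.markday(d=2174-01-01)
<< 2174-01-01
>> dayspinner.drift(n=305)
<< 2174-11-02
>> reckoner.load(x=-58)
<< -58
>> reckoner.bump(x=39)
<< -19
>> dayspinner.drift(n=304)
<< 2175-09-02
>> dayspinner.markday(d=2014-02-03)
<< 2014-02-03
>> reckoner.amplify(x=-52)
<< 988


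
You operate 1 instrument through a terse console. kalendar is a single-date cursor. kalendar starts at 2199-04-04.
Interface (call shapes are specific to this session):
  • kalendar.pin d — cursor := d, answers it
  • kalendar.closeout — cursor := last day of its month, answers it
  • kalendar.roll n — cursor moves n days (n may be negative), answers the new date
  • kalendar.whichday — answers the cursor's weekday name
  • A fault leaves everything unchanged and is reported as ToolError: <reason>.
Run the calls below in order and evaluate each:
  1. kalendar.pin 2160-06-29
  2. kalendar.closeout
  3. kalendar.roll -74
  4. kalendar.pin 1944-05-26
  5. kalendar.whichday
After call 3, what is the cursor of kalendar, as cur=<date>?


I invoke kalendar.pin(d: 2160-06-29): 2160-06-29.
Next I call kalendar.closeout, — result: 2160-06-30.
I invoke kalendar.roll(n: -74), → 2160-04-17.
I try kalendar.pin(d: 1944-05-26), yielding 1944-05-26.
Invoking kalendar.whichday, — result: Friday.

Answer: cur=2160-04-17


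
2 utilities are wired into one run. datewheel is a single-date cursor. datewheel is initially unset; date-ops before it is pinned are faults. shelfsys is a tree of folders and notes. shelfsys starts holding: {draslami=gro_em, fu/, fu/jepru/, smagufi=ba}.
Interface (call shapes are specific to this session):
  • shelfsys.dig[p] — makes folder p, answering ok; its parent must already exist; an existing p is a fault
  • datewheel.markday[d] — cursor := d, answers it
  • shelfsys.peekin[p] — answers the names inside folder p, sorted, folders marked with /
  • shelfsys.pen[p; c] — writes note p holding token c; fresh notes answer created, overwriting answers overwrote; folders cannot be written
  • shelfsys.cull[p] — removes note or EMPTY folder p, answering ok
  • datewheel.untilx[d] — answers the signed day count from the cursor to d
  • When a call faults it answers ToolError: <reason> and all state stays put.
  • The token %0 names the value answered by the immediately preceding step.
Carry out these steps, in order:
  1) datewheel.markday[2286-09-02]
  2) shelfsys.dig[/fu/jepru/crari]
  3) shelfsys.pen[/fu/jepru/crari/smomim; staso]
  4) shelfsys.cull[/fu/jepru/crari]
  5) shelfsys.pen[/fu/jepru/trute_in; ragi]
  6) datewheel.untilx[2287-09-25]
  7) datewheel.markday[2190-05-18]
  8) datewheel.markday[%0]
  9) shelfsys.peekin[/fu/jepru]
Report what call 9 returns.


Answer: [crari/, trute_in]

Derivation:
! 1. datewheel.markday(d→2286-09-02) : 2286-09-02
! 2. shelfsys.dig(p→/fu/jepru/crari) : ok
! 3. shelfsys.pen(p→/fu/jepru/crari/smomim, c→staso) : created
! 4. shelfsys.cull(p→/fu/jepru/crari) : ToolError: not empty
! 5. shelfsys.pen(p→/fu/jepru/trute_in, c→ragi) : created
! 6. datewheel.untilx(d→2287-09-25) : 388
! 7. datewheel.markday(d→2190-05-18) : 2190-05-18
! 8. datewheel.markday(d→%0) : 2190-05-18
! 9. shelfsys.peekin(p→/fu/jepru) : [crari/, trute_in]


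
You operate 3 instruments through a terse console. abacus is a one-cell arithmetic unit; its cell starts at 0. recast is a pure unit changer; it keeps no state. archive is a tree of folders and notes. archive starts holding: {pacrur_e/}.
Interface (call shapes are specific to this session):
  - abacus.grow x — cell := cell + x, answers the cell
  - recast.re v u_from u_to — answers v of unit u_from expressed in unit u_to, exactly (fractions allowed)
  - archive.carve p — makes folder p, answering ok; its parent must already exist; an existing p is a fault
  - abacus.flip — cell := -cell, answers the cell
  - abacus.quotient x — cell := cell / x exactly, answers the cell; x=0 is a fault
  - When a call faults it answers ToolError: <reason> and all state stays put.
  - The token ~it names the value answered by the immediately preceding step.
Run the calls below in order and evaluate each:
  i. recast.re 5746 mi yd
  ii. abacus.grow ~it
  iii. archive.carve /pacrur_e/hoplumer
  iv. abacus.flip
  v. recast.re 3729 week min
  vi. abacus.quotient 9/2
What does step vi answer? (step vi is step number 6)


% recast.re v=5746 u_from=mi u_to=yd
  10112960
% abacus.grow x=~it
  10112960
% archive.carve p=/pacrur_e/hoplumer
  ok
% abacus.flip
  -10112960
% recast.re v=3729 u_from=week u_to=min
  37588320
% abacus.quotient x=9/2
  -20225920/9

Answer: -20225920/9


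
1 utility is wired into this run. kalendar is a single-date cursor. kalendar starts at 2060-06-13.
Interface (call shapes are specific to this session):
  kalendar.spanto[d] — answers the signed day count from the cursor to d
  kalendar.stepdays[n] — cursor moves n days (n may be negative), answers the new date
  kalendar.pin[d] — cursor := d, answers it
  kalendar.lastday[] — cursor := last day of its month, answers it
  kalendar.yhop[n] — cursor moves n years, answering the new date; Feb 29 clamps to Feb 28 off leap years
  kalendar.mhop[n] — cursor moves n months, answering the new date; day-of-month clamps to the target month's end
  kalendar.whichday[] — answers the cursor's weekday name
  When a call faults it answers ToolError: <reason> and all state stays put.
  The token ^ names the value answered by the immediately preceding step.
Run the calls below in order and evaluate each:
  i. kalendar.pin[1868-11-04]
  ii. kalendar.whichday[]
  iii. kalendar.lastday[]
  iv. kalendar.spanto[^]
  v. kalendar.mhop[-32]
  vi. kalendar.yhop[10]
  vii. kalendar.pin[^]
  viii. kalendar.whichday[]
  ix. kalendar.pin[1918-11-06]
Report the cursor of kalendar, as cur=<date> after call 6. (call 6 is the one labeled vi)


Answer: cur=1876-03-30

Derivation:
>> kalendar.pin(d=1868-11-04)
<< 1868-11-04
>> kalendar.whichday()
<< Wednesday
>> kalendar.lastday()
<< 1868-11-30
>> kalendar.spanto(d=^)
<< 0
>> kalendar.mhop(n=-32)
<< 1866-03-30
>> kalendar.yhop(n=10)
<< 1876-03-30
>> kalendar.pin(d=^)
<< 1876-03-30
>> kalendar.whichday()
<< Thursday
>> kalendar.pin(d=1918-11-06)
<< 1918-11-06


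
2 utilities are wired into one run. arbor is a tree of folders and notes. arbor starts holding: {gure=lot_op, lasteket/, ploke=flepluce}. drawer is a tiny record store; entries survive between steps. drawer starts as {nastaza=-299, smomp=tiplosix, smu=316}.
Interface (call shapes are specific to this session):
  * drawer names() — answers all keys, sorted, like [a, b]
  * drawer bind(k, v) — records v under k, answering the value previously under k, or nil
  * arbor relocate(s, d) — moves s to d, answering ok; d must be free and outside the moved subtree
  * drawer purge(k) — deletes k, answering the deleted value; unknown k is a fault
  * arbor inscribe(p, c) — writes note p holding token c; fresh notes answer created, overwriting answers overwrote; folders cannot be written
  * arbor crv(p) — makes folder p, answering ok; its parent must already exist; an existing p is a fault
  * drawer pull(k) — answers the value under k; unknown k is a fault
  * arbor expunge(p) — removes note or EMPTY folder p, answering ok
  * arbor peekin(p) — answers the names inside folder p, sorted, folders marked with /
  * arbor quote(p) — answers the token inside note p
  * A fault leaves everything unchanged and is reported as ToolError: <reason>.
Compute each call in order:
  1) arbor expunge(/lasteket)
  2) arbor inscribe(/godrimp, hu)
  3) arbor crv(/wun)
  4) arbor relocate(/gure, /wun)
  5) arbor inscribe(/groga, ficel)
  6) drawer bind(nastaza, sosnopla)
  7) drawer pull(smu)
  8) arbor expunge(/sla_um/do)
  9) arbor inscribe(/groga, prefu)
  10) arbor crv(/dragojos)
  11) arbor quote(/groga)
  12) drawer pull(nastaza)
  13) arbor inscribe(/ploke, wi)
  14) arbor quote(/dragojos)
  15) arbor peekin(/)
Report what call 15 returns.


Answer: [dragojos/, godrimp, groga, gure, ploke, wun/]

Derivation:
Step: arbor expunge[p='/lasteket']
Result: ok
Step: arbor inscribe[p='/godrimp'; c='hu']
Result: created
Step: arbor crv[p='/wun']
Result: ok
Step: arbor relocate[s='/gure'; d='/wun']
Result: ToolError: exists
Step: arbor inscribe[p='/groga'; c='ficel']
Result: created
Step: drawer bind[k='nastaza'; v='sosnopla']
Result: -299
Step: drawer pull[k='smu']
Result: 316
Step: arbor expunge[p='/sla_um/do']
Result: ToolError: not found
Step: arbor inscribe[p='/groga'; c='prefu']
Result: overwrote
Step: arbor crv[p='/dragojos']
Result: ok
Step: arbor quote[p='/groga']
Result: prefu
Step: drawer pull[k='nastaza']
Result: sosnopla
Step: arbor inscribe[p='/ploke'; c='wi']
Result: overwrote
Step: arbor quote[p='/dragojos']
Result: ToolError: is a directory
Step: arbor peekin[p='/']
Result: [dragojos/, godrimp, groga, gure, ploke, wun/]


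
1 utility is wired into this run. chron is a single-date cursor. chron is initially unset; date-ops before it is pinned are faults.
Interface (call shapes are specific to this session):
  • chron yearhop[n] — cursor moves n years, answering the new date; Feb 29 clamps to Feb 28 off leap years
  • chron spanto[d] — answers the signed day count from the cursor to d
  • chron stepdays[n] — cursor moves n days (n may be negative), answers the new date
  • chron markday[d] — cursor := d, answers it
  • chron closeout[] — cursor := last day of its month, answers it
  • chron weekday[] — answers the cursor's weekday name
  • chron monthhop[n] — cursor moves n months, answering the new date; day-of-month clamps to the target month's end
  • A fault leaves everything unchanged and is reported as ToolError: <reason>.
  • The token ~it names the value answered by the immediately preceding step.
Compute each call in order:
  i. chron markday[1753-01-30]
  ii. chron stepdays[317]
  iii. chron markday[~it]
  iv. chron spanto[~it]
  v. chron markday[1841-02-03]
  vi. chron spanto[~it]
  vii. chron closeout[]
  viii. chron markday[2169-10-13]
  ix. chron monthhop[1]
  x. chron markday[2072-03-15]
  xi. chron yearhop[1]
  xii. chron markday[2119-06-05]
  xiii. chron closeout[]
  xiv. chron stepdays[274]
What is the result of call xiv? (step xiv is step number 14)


Answer: 2120-03-30

Derivation:
→ chron markday(1753-01-30)
← 1753-01-30
→ chron stepdays(317)
← 1753-12-13
→ chron markday(~it)
← 1753-12-13
→ chron spanto(~it)
← 0
→ chron markday(1841-02-03)
← 1841-02-03
→ chron spanto(~it)
← 0
→ chron closeout()
← 1841-02-28
→ chron markday(2169-10-13)
← 2169-10-13
→ chron monthhop(1)
← 2169-11-13
→ chron markday(2072-03-15)
← 2072-03-15
→ chron yearhop(1)
← 2073-03-15
→ chron markday(2119-06-05)
← 2119-06-05
→ chron closeout()
← 2119-06-30
→ chron stepdays(274)
← 2120-03-30


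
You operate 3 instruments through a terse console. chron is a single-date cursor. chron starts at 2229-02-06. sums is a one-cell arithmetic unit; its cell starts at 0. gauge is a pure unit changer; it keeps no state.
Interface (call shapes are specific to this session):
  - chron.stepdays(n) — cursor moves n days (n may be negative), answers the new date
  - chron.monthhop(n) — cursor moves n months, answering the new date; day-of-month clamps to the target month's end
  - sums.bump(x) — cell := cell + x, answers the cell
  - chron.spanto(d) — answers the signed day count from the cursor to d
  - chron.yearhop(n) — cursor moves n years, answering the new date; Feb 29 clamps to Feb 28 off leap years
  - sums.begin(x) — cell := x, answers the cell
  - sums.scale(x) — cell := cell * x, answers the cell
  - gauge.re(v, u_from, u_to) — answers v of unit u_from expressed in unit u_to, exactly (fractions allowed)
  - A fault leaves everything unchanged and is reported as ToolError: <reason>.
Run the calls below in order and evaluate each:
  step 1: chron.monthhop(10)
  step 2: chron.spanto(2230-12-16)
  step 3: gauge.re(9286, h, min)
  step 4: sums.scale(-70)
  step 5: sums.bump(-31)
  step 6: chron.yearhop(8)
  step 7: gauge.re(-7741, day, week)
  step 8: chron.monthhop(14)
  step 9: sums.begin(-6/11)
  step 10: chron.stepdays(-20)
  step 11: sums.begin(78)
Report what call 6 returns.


Answer: 2237-12-06

Derivation:
→ chron.monthhop(n='10')
← 2229-12-06
→ chron.spanto(d='2230-12-16')
← 375
→ gauge.re(v='9286', u_from='h', u_to='min')
← 557160
→ sums.scale(x='-70')
← 0
→ sums.bump(x='-31')
← -31
→ chron.yearhop(n='8')
← 2237-12-06
→ gauge.re(v='-7741', u_from='day', u_to='week')
← -7741/7
→ chron.monthhop(n='14')
← 2239-02-06
→ sums.begin(x='-6/11')
← -6/11
→ chron.stepdays(n='-20')
← 2239-01-17
→ sums.begin(x='78')
← 78


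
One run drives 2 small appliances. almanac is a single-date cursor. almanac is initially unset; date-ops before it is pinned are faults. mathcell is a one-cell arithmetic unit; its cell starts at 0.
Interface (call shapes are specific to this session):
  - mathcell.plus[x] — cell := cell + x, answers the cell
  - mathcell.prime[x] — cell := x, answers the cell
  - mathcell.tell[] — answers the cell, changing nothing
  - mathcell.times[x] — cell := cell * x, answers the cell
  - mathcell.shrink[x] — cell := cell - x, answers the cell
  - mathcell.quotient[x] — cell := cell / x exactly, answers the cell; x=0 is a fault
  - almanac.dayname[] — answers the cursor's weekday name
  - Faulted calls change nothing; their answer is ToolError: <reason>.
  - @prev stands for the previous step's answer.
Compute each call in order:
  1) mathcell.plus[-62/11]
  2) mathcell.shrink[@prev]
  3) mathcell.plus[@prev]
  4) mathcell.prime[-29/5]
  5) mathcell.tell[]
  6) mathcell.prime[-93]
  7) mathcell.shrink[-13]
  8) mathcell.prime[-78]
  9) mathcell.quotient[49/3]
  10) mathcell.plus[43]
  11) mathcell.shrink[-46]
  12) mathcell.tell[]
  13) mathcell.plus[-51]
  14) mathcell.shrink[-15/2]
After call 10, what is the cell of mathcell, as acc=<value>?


-> plus(x: -62/11)
<- -62/11
-> shrink(x: @prev)
<- 0
-> plus(x: @prev)
<- 0
-> prime(x: -29/5)
<- -29/5
-> tell()
<- -29/5
-> prime(x: -93)
<- -93
-> shrink(x: -13)
<- -80
-> prime(x: -78)
<- -78
-> quotient(x: 49/3)
<- -234/49
-> plus(x: 43)
<- 1873/49
-> shrink(x: -46)
<- 4127/49
-> tell()
<- 4127/49
-> plus(x: -51)
<- 1628/49
-> shrink(x: -15/2)
<- 3991/98

Answer: acc=1873/49


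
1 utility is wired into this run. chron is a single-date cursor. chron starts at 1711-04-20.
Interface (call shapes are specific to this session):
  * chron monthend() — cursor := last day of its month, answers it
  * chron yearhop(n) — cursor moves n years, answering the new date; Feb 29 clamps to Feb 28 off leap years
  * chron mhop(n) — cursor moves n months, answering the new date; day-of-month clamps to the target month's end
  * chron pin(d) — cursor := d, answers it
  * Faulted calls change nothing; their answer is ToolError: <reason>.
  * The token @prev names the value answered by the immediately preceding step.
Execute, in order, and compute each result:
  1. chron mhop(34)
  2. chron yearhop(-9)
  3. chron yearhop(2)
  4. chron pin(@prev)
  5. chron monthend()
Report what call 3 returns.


Answer: 1707-02-20

Derivation:
Do: chron mhop[n='34']
See: 1714-02-20
Do: chron yearhop[n='-9']
See: 1705-02-20
Do: chron yearhop[n='2']
See: 1707-02-20
Do: chron pin[d='@prev']
See: 1707-02-20
Do: chron monthend[]
See: 1707-02-28


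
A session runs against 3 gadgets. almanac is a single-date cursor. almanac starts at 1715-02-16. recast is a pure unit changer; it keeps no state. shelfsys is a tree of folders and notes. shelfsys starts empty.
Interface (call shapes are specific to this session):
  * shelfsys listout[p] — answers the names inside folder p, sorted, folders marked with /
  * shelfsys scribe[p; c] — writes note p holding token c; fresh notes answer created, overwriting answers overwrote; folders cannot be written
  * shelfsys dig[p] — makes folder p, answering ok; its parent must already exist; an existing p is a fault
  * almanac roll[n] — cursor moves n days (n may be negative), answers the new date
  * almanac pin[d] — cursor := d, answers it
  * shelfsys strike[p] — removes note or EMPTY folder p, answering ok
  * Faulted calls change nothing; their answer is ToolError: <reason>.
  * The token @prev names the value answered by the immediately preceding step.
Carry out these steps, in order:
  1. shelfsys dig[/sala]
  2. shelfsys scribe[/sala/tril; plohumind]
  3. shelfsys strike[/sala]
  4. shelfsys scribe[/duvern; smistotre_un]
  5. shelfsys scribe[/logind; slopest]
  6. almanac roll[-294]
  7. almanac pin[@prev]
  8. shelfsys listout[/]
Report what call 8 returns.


Answer: [duvern, logind, sala/]

Derivation:
[in] shelfsys dig p='/sala'
:: ok
[in] shelfsys scribe p='/sala/tril' c='plohumind'
:: created
[in] shelfsys strike p='/sala'
:: ToolError: not empty
[in] shelfsys scribe p='/duvern' c='smistotre_un'
:: created
[in] shelfsys scribe p='/logind' c='slopest'
:: created
[in] almanac roll n='-294'
:: 1714-04-28
[in] almanac pin d='@prev'
:: 1714-04-28
[in] shelfsys listout p='/'
:: [duvern, logind, sala/]


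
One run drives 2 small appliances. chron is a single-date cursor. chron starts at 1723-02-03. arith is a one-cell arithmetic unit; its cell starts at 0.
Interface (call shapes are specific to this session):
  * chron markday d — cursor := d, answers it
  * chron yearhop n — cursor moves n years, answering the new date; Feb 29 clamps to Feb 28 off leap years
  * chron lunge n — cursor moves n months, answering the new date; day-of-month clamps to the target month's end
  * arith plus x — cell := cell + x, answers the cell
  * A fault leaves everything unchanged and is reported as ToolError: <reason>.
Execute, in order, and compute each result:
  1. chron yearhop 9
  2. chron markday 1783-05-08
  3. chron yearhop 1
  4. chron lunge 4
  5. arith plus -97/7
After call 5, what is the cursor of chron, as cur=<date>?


Answer: cur=1784-09-08

Derivation:
Step: chron yearhop[9]
Result: 1732-02-03
Step: chron markday[1783-05-08]
Result: 1783-05-08
Step: chron yearhop[1]
Result: 1784-05-08
Step: chron lunge[4]
Result: 1784-09-08
Step: arith plus[-97/7]
Result: -97/7
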